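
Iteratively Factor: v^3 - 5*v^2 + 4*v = (v)*(v^2 - 5*v + 4) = v*(v - 4)*(v - 1)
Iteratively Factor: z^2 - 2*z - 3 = (z - 3)*(z + 1)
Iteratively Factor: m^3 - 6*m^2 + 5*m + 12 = (m - 4)*(m^2 - 2*m - 3) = (m - 4)*(m + 1)*(m - 3)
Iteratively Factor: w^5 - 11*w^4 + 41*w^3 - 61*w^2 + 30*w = (w)*(w^4 - 11*w^3 + 41*w^2 - 61*w + 30) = w*(w - 5)*(w^3 - 6*w^2 + 11*w - 6) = w*(w - 5)*(w - 2)*(w^2 - 4*w + 3) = w*(w - 5)*(w - 3)*(w - 2)*(w - 1)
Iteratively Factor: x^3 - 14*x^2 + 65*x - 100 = (x - 5)*(x^2 - 9*x + 20) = (x - 5)*(x - 4)*(x - 5)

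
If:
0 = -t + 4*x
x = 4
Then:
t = 16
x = 4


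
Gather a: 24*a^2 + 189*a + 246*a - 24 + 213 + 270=24*a^2 + 435*a + 459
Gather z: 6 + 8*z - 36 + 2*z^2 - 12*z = 2*z^2 - 4*z - 30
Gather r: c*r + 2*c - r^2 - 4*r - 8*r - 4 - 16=2*c - r^2 + r*(c - 12) - 20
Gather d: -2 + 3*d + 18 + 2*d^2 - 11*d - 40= 2*d^2 - 8*d - 24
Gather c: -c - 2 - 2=-c - 4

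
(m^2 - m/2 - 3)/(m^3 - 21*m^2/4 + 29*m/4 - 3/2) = 2*(2*m + 3)/(4*m^2 - 13*m + 3)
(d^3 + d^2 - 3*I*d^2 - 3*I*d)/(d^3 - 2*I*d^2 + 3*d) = (d + 1)/(d + I)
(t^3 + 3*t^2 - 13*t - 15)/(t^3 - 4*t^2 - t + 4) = (t^2 + 2*t - 15)/(t^2 - 5*t + 4)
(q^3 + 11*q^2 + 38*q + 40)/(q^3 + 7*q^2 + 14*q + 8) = (q + 5)/(q + 1)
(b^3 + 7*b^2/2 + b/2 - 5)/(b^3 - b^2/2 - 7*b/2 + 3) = (2*b + 5)/(2*b - 3)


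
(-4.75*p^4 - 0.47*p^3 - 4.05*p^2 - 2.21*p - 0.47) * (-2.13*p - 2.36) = 10.1175*p^5 + 12.2111*p^4 + 9.7357*p^3 + 14.2653*p^2 + 6.2167*p + 1.1092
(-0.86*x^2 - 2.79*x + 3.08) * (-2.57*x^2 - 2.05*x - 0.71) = 2.2102*x^4 + 8.9333*x^3 - 1.5855*x^2 - 4.3331*x - 2.1868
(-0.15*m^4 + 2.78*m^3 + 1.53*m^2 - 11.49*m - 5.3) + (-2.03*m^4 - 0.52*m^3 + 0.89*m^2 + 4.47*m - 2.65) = -2.18*m^4 + 2.26*m^3 + 2.42*m^2 - 7.02*m - 7.95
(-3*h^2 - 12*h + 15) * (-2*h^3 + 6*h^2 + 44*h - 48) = 6*h^5 + 6*h^4 - 234*h^3 - 294*h^2 + 1236*h - 720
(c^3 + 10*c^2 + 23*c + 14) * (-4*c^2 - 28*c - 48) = -4*c^5 - 68*c^4 - 420*c^3 - 1180*c^2 - 1496*c - 672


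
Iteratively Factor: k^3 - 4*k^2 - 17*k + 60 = (k - 3)*(k^2 - k - 20) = (k - 5)*(k - 3)*(k + 4)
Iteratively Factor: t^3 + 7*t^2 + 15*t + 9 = (t + 3)*(t^2 + 4*t + 3) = (t + 3)^2*(t + 1)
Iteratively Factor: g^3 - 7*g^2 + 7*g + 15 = (g + 1)*(g^2 - 8*g + 15) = (g - 5)*(g + 1)*(g - 3)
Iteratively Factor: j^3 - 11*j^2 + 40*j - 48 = (j - 4)*(j^2 - 7*j + 12) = (j - 4)^2*(j - 3)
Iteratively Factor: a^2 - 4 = (a + 2)*(a - 2)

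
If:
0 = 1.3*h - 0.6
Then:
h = 0.46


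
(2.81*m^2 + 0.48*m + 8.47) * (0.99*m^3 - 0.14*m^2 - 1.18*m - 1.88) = 2.7819*m^5 + 0.0817999999999999*m^4 + 5.0023*m^3 - 7.035*m^2 - 10.897*m - 15.9236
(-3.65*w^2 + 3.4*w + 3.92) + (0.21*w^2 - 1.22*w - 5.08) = -3.44*w^2 + 2.18*w - 1.16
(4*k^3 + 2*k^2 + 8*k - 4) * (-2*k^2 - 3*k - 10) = -8*k^5 - 16*k^4 - 62*k^3 - 36*k^2 - 68*k + 40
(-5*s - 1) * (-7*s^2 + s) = 35*s^3 + 2*s^2 - s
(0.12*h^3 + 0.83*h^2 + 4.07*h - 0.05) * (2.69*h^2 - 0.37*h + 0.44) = 0.3228*h^5 + 2.1883*h^4 + 10.694*h^3 - 1.2752*h^2 + 1.8093*h - 0.022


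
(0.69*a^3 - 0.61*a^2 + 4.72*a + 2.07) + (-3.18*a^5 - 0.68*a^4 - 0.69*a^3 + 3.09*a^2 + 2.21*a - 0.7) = -3.18*a^5 - 0.68*a^4 + 2.48*a^2 + 6.93*a + 1.37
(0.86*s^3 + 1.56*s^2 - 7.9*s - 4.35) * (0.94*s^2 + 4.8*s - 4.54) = 0.8084*s^5 + 5.5944*s^4 - 3.8424*s^3 - 49.0914*s^2 + 14.986*s + 19.749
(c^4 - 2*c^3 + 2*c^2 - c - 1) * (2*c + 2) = 2*c^5 - 2*c^4 + 2*c^2 - 4*c - 2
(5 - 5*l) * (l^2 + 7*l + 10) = -5*l^3 - 30*l^2 - 15*l + 50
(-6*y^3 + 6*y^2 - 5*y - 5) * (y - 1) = -6*y^4 + 12*y^3 - 11*y^2 + 5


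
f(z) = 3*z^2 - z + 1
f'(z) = 6*z - 1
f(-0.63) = 2.82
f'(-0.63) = -4.78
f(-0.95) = 4.66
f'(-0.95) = -6.70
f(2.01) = 11.11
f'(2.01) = 11.06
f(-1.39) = 8.19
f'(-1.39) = -9.34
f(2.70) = 20.17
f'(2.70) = 15.20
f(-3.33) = 37.60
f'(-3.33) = -20.98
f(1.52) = 6.41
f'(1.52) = 8.12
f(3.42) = 32.67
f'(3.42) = 19.52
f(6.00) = 103.00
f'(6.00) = 35.00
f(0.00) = 1.00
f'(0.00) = -1.00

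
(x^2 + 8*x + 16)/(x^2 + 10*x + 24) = (x + 4)/(x + 6)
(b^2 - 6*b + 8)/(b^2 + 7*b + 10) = (b^2 - 6*b + 8)/(b^2 + 7*b + 10)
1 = 1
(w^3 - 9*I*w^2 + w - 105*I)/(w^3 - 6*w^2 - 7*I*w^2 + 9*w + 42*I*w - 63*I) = (w^2 - 2*I*w + 15)/(w^2 - 6*w + 9)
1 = 1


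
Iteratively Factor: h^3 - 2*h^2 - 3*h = (h)*(h^2 - 2*h - 3) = h*(h + 1)*(h - 3)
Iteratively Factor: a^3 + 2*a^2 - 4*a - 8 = (a + 2)*(a^2 - 4) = (a - 2)*(a + 2)*(a + 2)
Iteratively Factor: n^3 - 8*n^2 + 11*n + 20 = (n - 5)*(n^2 - 3*n - 4) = (n - 5)*(n + 1)*(n - 4)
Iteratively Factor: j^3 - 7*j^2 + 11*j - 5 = (j - 5)*(j^2 - 2*j + 1) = (j - 5)*(j - 1)*(j - 1)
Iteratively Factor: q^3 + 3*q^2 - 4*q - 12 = (q + 2)*(q^2 + q - 6) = (q - 2)*(q + 2)*(q + 3)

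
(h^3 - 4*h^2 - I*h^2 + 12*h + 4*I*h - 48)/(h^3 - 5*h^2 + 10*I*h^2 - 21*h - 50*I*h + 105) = (h^2 - 4*h*(1 + I) + 16*I)/(h^2 + h*(-5 + 7*I) - 35*I)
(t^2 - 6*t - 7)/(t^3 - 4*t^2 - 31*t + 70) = (t + 1)/(t^2 + 3*t - 10)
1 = 1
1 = 1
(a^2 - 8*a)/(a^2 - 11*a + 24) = a/(a - 3)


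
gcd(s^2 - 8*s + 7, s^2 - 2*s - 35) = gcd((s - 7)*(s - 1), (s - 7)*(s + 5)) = s - 7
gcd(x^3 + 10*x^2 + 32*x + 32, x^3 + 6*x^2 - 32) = x^2 + 8*x + 16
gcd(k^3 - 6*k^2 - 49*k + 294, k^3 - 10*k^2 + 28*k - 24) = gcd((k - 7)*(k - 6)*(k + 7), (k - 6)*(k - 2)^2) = k - 6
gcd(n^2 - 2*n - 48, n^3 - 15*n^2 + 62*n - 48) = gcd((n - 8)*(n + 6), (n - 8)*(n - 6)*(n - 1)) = n - 8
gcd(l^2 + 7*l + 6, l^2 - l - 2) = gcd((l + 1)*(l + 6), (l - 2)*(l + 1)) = l + 1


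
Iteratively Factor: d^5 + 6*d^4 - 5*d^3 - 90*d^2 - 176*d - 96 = (d + 2)*(d^4 + 4*d^3 - 13*d^2 - 64*d - 48) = (d + 1)*(d + 2)*(d^3 + 3*d^2 - 16*d - 48) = (d + 1)*(d + 2)*(d + 3)*(d^2 - 16) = (d + 1)*(d + 2)*(d + 3)*(d + 4)*(d - 4)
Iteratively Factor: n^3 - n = (n + 1)*(n^2 - n) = n*(n + 1)*(n - 1)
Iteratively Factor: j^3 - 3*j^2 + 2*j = (j)*(j^2 - 3*j + 2) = j*(j - 1)*(j - 2)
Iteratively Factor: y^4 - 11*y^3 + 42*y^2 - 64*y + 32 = (y - 4)*(y^3 - 7*y^2 + 14*y - 8) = (y - 4)^2*(y^2 - 3*y + 2) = (y - 4)^2*(y - 1)*(y - 2)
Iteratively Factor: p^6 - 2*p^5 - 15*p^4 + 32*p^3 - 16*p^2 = (p - 1)*(p^5 - p^4 - 16*p^3 + 16*p^2) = p*(p - 1)*(p^4 - p^3 - 16*p^2 + 16*p) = p^2*(p - 1)*(p^3 - p^2 - 16*p + 16) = p^2*(p - 1)*(p + 4)*(p^2 - 5*p + 4) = p^2*(p - 4)*(p - 1)*(p + 4)*(p - 1)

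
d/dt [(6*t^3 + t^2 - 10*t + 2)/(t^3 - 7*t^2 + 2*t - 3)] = (-43*t^4 + 44*t^3 - 128*t^2 + 22*t + 26)/(t^6 - 14*t^5 + 53*t^4 - 34*t^3 + 46*t^2 - 12*t + 9)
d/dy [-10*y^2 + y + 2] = 1 - 20*y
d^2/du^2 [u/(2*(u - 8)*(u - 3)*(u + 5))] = (3*u^5 - 18*u^4 + 67*u^3 - 720*u^2 + 2160*u + 3720)/(u^9 - 18*u^8 + 15*u^7 + 1260*u^6 - 4785*u^5 - 26658*u^4 + 147329*u^3 + 86760*u^2 - 1339200*u + 1728000)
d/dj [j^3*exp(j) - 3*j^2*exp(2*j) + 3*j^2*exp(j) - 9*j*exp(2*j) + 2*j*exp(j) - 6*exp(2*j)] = (j^3 - 6*j^2*exp(j) + 6*j^2 - 24*j*exp(j) + 8*j - 21*exp(j) + 2)*exp(j)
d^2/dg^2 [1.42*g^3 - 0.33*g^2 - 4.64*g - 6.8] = 8.52*g - 0.66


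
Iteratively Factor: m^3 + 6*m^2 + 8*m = (m + 2)*(m^2 + 4*m) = (m + 2)*(m + 4)*(m)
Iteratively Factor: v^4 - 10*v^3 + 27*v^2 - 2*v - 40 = (v + 1)*(v^3 - 11*v^2 + 38*v - 40) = (v - 5)*(v + 1)*(v^2 - 6*v + 8) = (v - 5)*(v - 2)*(v + 1)*(v - 4)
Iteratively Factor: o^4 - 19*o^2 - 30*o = (o)*(o^3 - 19*o - 30) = o*(o - 5)*(o^2 + 5*o + 6) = o*(o - 5)*(o + 2)*(o + 3)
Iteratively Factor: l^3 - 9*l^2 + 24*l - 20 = (l - 2)*(l^2 - 7*l + 10) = (l - 5)*(l - 2)*(l - 2)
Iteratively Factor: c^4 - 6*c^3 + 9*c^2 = (c - 3)*(c^3 - 3*c^2) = c*(c - 3)*(c^2 - 3*c) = c*(c - 3)^2*(c)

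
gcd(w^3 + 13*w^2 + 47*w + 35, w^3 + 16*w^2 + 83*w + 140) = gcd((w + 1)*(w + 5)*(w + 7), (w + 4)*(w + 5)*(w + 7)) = w^2 + 12*w + 35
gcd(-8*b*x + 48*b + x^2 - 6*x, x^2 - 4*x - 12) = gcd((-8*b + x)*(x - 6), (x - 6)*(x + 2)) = x - 6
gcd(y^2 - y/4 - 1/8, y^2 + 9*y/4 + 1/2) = y + 1/4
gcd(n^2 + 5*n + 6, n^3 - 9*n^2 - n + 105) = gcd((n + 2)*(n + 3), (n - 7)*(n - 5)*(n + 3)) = n + 3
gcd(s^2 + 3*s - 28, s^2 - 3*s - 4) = s - 4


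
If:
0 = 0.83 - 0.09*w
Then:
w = 9.22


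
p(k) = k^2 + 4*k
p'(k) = 2*k + 4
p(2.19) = 13.56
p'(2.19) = 8.38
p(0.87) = 4.24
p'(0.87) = 5.74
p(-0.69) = -2.28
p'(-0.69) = 2.62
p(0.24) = 1.02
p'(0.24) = 4.48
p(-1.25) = -3.44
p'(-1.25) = 1.50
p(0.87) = 4.24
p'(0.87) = 5.74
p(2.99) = 20.90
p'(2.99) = 9.98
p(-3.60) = -1.44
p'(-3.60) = -3.20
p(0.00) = 0.00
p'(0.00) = 4.00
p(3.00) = 21.00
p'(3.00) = 10.00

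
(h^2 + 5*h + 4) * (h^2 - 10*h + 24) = h^4 - 5*h^3 - 22*h^2 + 80*h + 96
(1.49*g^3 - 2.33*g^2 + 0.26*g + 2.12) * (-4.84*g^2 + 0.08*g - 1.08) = -7.2116*g^5 + 11.3964*g^4 - 3.054*g^3 - 7.7236*g^2 - 0.1112*g - 2.2896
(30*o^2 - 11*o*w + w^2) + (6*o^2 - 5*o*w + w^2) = 36*o^2 - 16*o*w + 2*w^2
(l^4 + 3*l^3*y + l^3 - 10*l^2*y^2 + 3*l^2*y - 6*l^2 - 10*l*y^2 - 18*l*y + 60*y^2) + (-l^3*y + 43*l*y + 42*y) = l^4 + 2*l^3*y + l^3 - 10*l^2*y^2 + 3*l^2*y - 6*l^2 - 10*l*y^2 + 25*l*y + 60*y^2 + 42*y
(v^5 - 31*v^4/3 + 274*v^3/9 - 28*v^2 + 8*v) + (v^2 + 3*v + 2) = v^5 - 31*v^4/3 + 274*v^3/9 - 27*v^2 + 11*v + 2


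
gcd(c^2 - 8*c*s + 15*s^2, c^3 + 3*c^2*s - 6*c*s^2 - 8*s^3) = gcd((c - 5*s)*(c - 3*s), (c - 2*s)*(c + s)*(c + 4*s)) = 1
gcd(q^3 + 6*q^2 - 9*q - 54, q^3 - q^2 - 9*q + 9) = q^2 - 9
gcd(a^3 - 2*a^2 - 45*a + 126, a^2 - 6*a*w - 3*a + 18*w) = a - 3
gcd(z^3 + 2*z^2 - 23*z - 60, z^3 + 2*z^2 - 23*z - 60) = z^3 + 2*z^2 - 23*z - 60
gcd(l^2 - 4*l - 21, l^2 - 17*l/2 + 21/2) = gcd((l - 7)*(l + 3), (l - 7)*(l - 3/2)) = l - 7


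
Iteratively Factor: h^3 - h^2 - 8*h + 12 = (h - 2)*(h^2 + h - 6) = (h - 2)^2*(h + 3)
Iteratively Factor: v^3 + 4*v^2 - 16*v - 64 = (v + 4)*(v^2 - 16) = (v - 4)*(v + 4)*(v + 4)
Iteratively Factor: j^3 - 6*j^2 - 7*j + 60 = (j - 4)*(j^2 - 2*j - 15) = (j - 5)*(j - 4)*(j + 3)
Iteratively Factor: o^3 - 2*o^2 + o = (o - 1)*(o^2 - o) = o*(o - 1)*(o - 1)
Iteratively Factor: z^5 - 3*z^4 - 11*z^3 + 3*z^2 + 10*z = (z - 5)*(z^4 + 2*z^3 - z^2 - 2*z) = (z - 5)*(z + 2)*(z^3 - z) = (z - 5)*(z + 1)*(z + 2)*(z^2 - z) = (z - 5)*(z - 1)*(z + 1)*(z + 2)*(z)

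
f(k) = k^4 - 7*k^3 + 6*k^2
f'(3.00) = -45.00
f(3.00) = -54.00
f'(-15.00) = -18405.00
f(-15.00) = 75600.00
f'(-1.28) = -58.16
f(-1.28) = 27.19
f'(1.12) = -7.28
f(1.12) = -0.73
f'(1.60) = -18.18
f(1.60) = -6.76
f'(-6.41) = -1993.27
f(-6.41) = 3778.38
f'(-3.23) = -392.64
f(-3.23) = 407.33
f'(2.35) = -35.86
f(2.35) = -27.21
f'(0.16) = 1.40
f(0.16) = 0.13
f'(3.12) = -45.50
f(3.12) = -59.43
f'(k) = 4*k^3 - 21*k^2 + 12*k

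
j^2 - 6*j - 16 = (j - 8)*(j + 2)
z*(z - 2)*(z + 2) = z^3 - 4*z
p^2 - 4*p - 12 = (p - 6)*(p + 2)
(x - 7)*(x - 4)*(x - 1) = x^3 - 12*x^2 + 39*x - 28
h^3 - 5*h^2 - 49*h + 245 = (h - 7)*(h - 5)*(h + 7)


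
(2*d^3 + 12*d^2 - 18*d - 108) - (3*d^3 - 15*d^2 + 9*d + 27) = -d^3 + 27*d^2 - 27*d - 135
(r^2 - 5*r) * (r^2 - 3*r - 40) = r^4 - 8*r^3 - 25*r^2 + 200*r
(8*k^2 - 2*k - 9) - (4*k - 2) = 8*k^2 - 6*k - 7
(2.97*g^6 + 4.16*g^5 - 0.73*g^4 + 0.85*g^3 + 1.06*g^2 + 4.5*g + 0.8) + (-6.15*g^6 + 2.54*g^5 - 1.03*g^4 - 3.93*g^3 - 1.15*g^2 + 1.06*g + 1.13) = -3.18*g^6 + 6.7*g^5 - 1.76*g^4 - 3.08*g^3 - 0.0899999999999999*g^2 + 5.56*g + 1.93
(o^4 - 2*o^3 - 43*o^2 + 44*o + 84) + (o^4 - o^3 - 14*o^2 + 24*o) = 2*o^4 - 3*o^3 - 57*o^2 + 68*o + 84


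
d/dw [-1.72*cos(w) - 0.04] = 1.72*sin(w)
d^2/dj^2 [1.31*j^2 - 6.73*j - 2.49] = 2.62000000000000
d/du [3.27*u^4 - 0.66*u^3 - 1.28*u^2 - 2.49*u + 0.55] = 13.08*u^3 - 1.98*u^2 - 2.56*u - 2.49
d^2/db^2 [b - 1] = 0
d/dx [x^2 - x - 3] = 2*x - 1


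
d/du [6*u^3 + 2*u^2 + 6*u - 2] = 18*u^2 + 4*u + 6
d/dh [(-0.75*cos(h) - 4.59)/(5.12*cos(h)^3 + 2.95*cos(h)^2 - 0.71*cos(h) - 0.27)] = (-7.68*cos(h)^3 - 72.7149*cos(h)^2 - 27.081*cos(h) + 3.0564)*sin(h)/(26.2144*cos(h)^6 + 30.208*cos(h)^5 + 1.4321*cos(h)^4 - 6.9538*cos(h)^3 - 1.0889*cos(h)^2 + 0.3834*cos(h) + 0.0729)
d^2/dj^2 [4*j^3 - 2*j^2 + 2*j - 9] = 24*j - 4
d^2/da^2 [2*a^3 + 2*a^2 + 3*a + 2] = 12*a + 4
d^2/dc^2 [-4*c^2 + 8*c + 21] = -8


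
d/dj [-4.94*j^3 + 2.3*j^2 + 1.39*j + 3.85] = -14.82*j^2 + 4.6*j + 1.39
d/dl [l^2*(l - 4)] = l*(3*l - 8)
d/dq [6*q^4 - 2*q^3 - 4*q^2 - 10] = 2*q*(12*q^2 - 3*q - 4)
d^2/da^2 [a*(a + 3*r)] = 2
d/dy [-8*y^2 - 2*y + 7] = -16*y - 2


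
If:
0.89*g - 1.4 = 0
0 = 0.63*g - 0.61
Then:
No Solution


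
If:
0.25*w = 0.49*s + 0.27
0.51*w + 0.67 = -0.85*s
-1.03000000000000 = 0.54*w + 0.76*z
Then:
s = -0.66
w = -0.21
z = -1.20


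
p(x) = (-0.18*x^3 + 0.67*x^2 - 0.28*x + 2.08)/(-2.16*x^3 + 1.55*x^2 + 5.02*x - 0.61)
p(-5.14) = 0.15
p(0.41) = 1.32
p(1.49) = 0.81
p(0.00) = -3.41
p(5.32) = 0.03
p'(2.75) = 0.27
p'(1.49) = 1.37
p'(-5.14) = 0.02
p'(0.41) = -4.30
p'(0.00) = -27.60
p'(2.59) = 0.41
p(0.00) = -3.41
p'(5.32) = 0.01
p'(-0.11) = -7.11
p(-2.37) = 0.36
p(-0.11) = -1.86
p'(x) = (-0.54*x^2 + 1.34*x - 0.28)/(-2.16*x^3 + 1.55*x^2 + 5.02*x - 0.61) + (6.48*x^2 - 3.1*x - 5.02)*(-0.18*x^3 + 0.67*x^2 - 0.28*x + 2.08)/(-2.16*x^3 + 1.55*x^2 + 5.02*x - 0.61)^2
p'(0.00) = -27.60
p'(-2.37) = 0.29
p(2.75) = -0.13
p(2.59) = -0.18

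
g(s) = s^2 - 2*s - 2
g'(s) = 2*s - 2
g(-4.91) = 31.93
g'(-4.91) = -11.82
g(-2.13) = 6.80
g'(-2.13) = -6.26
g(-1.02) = 1.08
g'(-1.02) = -4.04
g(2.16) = -1.65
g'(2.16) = 2.32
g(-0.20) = -1.56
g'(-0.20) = -2.40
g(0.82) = -2.97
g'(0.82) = -0.36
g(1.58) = -2.66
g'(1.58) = 1.16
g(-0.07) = -1.86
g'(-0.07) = -2.14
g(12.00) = 118.00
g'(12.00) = 22.00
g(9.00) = 61.00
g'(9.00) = 16.00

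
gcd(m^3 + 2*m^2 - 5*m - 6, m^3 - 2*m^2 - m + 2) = m^2 - m - 2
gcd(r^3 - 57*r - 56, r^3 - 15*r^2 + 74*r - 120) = 1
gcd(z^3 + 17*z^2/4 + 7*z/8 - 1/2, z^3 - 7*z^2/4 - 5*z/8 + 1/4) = z^2 + z/4 - 1/8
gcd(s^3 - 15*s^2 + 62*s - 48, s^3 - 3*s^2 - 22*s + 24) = s^2 - 7*s + 6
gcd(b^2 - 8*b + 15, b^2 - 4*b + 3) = b - 3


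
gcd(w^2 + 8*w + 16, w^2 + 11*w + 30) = 1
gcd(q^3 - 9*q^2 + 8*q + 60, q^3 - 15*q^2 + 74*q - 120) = q^2 - 11*q + 30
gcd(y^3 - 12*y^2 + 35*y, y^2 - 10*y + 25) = y - 5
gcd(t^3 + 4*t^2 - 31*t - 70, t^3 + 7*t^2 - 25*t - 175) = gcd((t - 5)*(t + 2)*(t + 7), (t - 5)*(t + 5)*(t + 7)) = t^2 + 2*t - 35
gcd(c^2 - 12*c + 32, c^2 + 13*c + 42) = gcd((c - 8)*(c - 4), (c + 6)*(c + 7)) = 1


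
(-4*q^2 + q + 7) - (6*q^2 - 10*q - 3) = -10*q^2 + 11*q + 10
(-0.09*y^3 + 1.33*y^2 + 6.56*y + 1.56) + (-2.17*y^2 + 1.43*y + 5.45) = -0.09*y^3 - 0.84*y^2 + 7.99*y + 7.01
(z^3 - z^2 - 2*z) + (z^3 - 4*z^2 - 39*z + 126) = 2*z^3 - 5*z^2 - 41*z + 126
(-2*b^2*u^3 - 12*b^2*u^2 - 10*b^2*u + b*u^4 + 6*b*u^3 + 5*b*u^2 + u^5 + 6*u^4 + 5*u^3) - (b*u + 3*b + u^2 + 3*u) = -2*b^2*u^3 - 12*b^2*u^2 - 10*b^2*u + b*u^4 + 6*b*u^3 + 5*b*u^2 - b*u - 3*b + u^5 + 6*u^4 + 5*u^3 - u^2 - 3*u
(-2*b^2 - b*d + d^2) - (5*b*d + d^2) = -2*b^2 - 6*b*d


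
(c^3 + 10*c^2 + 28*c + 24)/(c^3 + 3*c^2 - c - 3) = (c^3 + 10*c^2 + 28*c + 24)/(c^3 + 3*c^2 - c - 3)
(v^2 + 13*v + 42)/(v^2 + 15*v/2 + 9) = 2*(v + 7)/(2*v + 3)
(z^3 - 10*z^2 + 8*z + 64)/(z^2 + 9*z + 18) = (z^3 - 10*z^2 + 8*z + 64)/(z^2 + 9*z + 18)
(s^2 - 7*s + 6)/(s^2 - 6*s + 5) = (s - 6)/(s - 5)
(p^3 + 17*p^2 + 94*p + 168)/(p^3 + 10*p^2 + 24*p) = (p + 7)/p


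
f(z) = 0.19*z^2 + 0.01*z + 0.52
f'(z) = 0.38*z + 0.01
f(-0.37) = 0.54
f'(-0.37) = -0.13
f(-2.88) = 2.07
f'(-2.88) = -1.08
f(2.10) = 1.38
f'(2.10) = 0.81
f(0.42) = 0.56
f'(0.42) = 0.17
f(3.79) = 3.29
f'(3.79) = 1.45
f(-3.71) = 3.10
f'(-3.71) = -1.40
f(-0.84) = 0.65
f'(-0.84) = -0.31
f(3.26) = 2.57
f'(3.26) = 1.25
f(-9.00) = 15.82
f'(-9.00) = -3.41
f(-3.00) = 2.20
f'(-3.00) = -1.13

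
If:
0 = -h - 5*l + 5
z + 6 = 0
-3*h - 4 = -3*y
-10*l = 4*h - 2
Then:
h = -4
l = 9/5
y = -8/3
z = -6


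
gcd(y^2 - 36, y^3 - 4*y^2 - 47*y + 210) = y - 6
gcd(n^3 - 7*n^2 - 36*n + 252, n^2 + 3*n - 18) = n + 6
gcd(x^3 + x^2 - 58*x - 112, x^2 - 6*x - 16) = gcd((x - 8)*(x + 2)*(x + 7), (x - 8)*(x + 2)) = x^2 - 6*x - 16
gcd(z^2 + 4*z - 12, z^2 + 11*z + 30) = z + 6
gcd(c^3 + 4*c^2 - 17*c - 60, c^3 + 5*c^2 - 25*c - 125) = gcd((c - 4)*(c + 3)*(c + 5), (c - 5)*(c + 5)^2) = c + 5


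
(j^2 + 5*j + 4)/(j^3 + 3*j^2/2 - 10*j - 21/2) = 2*(j + 4)/(2*j^2 + j - 21)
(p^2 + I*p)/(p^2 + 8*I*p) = (p + I)/(p + 8*I)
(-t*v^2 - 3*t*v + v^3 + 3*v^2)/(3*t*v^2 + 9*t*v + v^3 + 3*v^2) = (-t + v)/(3*t + v)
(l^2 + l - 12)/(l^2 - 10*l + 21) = (l + 4)/(l - 7)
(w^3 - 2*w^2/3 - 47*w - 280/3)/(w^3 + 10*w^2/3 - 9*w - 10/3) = (3*w^2 - 17*w - 56)/(3*w^2 - 5*w - 2)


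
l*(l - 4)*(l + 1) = l^3 - 3*l^2 - 4*l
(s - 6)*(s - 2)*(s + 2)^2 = s^4 - 4*s^3 - 16*s^2 + 16*s + 48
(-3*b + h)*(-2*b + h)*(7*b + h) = 42*b^3 - 29*b^2*h + 2*b*h^2 + h^3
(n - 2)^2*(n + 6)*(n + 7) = n^4 + 9*n^3 - 6*n^2 - 116*n + 168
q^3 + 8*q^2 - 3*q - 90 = (q - 3)*(q + 5)*(q + 6)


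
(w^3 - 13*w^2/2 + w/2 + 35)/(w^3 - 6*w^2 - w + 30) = (w - 7/2)/(w - 3)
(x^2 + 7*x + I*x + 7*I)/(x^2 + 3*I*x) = (x^2 + x*(7 + I) + 7*I)/(x*(x + 3*I))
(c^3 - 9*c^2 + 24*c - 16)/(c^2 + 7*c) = (c^3 - 9*c^2 + 24*c - 16)/(c*(c + 7))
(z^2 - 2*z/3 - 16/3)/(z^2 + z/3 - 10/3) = (3*z - 8)/(3*z - 5)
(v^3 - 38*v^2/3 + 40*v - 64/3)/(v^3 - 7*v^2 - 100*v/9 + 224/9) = 3*(3*v^2 - 14*v + 8)/(9*v^2 + 9*v - 28)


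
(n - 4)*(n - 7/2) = n^2 - 15*n/2 + 14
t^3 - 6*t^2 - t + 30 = (t - 5)*(t - 3)*(t + 2)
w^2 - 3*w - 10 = (w - 5)*(w + 2)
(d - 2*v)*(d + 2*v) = d^2 - 4*v^2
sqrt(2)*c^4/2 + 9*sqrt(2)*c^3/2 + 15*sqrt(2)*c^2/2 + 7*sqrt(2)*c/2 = c*(c + 1)*(c + 7)*(sqrt(2)*c/2 + sqrt(2)/2)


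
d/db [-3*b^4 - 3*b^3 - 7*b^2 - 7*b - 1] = -12*b^3 - 9*b^2 - 14*b - 7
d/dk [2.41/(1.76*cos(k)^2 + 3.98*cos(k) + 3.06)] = (8.4832*cos(k) + 9.5918)*sin(k)/(1.76*cos(k)^2 + 3.98*cos(k) + 3.06)^2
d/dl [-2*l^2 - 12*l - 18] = -4*l - 12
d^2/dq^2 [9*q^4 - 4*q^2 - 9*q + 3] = 108*q^2 - 8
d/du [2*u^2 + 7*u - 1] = 4*u + 7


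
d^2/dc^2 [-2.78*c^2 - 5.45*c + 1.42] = -5.56000000000000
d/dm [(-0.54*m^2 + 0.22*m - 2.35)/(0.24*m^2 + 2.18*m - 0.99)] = (-1.23*m^2 + 2.1972*m + 4.9052)/(0.0576*m^4 + 1.0464*m^3 + 4.2772*m^2 - 4.3164*m + 0.9801)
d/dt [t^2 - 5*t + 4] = 2*t - 5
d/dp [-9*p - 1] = -9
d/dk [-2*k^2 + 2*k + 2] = 2 - 4*k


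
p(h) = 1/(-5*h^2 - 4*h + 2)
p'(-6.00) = 0.00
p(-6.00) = -0.00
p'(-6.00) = 0.00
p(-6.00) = -0.00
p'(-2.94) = -0.03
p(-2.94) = -0.03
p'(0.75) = 0.79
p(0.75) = -0.26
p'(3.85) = 0.01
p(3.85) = -0.01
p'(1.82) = 0.05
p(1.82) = -0.05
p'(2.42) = 0.02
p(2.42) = -0.03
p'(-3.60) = -0.01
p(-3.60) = -0.02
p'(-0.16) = 0.38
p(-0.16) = 0.40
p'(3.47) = 0.01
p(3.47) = -0.01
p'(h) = (10*h + 4)/(-5*h^2 - 4*h + 2)^2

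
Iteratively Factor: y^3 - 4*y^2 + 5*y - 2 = (y - 1)*(y^2 - 3*y + 2) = (y - 1)^2*(y - 2)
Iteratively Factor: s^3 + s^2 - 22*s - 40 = (s - 5)*(s^2 + 6*s + 8) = (s - 5)*(s + 2)*(s + 4)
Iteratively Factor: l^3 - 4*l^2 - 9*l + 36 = (l - 4)*(l^2 - 9) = (l - 4)*(l + 3)*(l - 3)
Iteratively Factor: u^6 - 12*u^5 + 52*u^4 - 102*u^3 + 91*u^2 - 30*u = (u - 3)*(u^5 - 9*u^4 + 25*u^3 - 27*u^2 + 10*u) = (u - 5)*(u - 3)*(u^4 - 4*u^3 + 5*u^2 - 2*u) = (u - 5)*(u - 3)*(u - 1)*(u^3 - 3*u^2 + 2*u) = u*(u - 5)*(u - 3)*(u - 1)*(u^2 - 3*u + 2) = u*(u - 5)*(u - 3)*(u - 2)*(u - 1)*(u - 1)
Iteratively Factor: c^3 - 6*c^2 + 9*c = (c)*(c^2 - 6*c + 9) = c*(c - 3)*(c - 3)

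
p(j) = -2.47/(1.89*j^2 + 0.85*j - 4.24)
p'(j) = -2.47*(-3.78*j - 0.85)/(1.89*j^2 + 0.85*j - 4.24)^2 = (9.3366*j + 2.0995)/(1.89*j^2 + 0.85*j - 4.24)^2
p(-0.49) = 0.59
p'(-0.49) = -0.14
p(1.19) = 4.47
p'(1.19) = 43.34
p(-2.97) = -0.25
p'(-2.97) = -0.26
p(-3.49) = -0.16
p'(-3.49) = -0.12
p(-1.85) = -3.77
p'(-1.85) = -35.26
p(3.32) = -0.13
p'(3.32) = 0.09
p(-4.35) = -0.09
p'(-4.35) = -0.05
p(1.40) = -3.77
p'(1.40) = 35.43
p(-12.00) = -0.01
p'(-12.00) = -0.00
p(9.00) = -0.02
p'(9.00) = 0.00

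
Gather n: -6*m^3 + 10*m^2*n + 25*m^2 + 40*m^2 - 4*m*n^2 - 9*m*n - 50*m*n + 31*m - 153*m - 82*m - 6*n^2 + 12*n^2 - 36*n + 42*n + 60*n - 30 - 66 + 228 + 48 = -6*m^3 + 65*m^2 - 204*m + n^2*(6 - 4*m) + n*(10*m^2 - 59*m + 66) + 180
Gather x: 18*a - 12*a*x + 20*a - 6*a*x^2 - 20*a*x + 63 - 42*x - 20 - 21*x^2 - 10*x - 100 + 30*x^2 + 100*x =38*a + x^2*(9 - 6*a) + x*(48 - 32*a) - 57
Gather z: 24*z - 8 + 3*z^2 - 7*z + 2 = 3*z^2 + 17*z - 6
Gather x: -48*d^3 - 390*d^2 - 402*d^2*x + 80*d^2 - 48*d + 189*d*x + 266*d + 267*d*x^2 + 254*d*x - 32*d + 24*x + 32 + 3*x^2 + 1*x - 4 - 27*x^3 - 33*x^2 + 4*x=-48*d^3 - 310*d^2 + 186*d - 27*x^3 + x^2*(267*d - 30) + x*(-402*d^2 + 443*d + 29) + 28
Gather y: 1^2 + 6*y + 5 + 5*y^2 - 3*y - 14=5*y^2 + 3*y - 8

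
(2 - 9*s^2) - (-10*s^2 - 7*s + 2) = s^2 + 7*s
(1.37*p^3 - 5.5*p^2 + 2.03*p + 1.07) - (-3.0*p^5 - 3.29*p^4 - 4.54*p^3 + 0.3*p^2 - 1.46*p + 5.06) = 3.0*p^5 + 3.29*p^4 + 5.91*p^3 - 5.8*p^2 + 3.49*p - 3.99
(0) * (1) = 0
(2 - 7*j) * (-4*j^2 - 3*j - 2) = 28*j^3 + 13*j^2 + 8*j - 4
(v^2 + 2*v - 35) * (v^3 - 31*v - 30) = v^5 + 2*v^4 - 66*v^3 - 92*v^2 + 1025*v + 1050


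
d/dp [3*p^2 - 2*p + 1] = 6*p - 2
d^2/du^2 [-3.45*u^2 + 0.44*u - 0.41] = -6.90000000000000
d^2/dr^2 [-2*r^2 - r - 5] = -4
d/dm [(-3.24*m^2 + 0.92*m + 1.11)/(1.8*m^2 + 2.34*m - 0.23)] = (-9.2376*m^2 - 2.5056*m - 2.809)/(3.24*m^4 + 8.424*m^3 + 4.6476*m^2 - 1.0764*m + 0.0529)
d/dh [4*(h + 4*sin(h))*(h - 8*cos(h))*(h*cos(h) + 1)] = -4*(h + 4*sin(h))*(h - 8*cos(h))*(h*sin(h) - cos(h)) + 4*(h + 4*sin(h))*(h*cos(h) + 1)*(8*sin(h) + 1) + 4*(h - 8*cos(h))*(h*cos(h) + 1)*(4*cos(h) + 1)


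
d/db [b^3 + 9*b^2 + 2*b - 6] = 3*b^2 + 18*b + 2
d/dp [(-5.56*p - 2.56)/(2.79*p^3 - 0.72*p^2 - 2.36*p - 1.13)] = (31.0248*p^3 + 17.424*p^2 - 3.6864*p + 0.241199999999999)/(7.7841*p^6 - 4.0176*p^5 - 12.6504*p^4 - 2.907*p^3 + 7.1968*p^2 + 5.3336*p + 1.2769)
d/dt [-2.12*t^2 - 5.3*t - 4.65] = -4.24*t - 5.3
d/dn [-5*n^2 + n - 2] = 1 - 10*n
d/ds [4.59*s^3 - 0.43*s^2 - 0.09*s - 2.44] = 13.77*s^2 - 0.86*s - 0.09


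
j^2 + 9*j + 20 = (j + 4)*(j + 5)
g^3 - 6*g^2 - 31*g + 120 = (g - 8)*(g - 3)*(g + 5)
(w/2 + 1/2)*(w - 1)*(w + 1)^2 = w^4/2 + w^3 - w - 1/2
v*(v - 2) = v^2 - 2*v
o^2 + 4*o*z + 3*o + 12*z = (o + 3)*(o + 4*z)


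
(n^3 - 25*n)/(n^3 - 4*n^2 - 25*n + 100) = n/(n - 4)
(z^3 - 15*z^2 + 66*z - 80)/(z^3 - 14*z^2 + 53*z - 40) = (z - 2)/(z - 1)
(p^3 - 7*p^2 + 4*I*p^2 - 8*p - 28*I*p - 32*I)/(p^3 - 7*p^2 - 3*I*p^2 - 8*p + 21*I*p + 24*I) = (p + 4*I)/(p - 3*I)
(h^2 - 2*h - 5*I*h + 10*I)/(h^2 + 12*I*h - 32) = (h^2 - 2*h - 5*I*h + 10*I)/(h^2 + 12*I*h - 32)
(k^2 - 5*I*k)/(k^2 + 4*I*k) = (k - 5*I)/(k + 4*I)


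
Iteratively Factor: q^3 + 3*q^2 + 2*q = (q + 2)*(q^2 + q) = q*(q + 2)*(q + 1)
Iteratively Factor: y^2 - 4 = (y + 2)*(y - 2)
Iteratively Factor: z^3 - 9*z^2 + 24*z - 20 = (z - 2)*(z^2 - 7*z + 10) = (z - 2)^2*(z - 5)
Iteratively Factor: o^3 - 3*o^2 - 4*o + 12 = (o + 2)*(o^2 - 5*o + 6) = (o - 3)*(o + 2)*(o - 2)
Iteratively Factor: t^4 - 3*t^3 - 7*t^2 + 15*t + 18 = (t + 2)*(t^3 - 5*t^2 + 3*t + 9) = (t - 3)*(t + 2)*(t^2 - 2*t - 3) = (t - 3)^2*(t + 2)*(t + 1)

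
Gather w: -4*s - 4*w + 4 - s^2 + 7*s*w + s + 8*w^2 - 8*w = -s^2 - 3*s + 8*w^2 + w*(7*s - 12) + 4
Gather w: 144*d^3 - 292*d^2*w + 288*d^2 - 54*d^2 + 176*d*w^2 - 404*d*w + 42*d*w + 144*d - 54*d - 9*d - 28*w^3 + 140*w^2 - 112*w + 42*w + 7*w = 144*d^3 + 234*d^2 + 81*d - 28*w^3 + w^2*(176*d + 140) + w*(-292*d^2 - 362*d - 63)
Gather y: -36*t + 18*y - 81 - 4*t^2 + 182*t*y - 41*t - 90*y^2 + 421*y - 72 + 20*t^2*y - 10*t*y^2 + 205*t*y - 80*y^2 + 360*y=-4*t^2 - 77*t + y^2*(-10*t - 170) + y*(20*t^2 + 387*t + 799) - 153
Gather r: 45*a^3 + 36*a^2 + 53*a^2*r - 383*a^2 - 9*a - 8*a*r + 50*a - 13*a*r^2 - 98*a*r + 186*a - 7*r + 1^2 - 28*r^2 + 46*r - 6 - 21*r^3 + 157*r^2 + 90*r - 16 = 45*a^3 - 347*a^2 + 227*a - 21*r^3 + r^2*(129 - 13*a) + r*(53*a^2 - 106*a + 129) - 21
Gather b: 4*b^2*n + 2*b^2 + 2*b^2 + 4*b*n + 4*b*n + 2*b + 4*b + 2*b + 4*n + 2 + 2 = b^2*(4*n + 4) + b*(8*n + 8) + 4*n + 4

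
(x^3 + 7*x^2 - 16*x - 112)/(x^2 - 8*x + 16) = (x^2 + 11*x + 28)/(x - 4)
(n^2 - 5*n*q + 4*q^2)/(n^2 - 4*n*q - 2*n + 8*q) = (n - q)/(n - 2)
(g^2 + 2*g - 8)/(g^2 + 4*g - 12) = (g + 4)/(g + 6)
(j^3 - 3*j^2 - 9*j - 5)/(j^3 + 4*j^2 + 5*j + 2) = (j - 5)/(j + 2)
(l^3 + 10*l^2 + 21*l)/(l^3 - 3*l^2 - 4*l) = (l^2 + 10*l + 21)/(l^2 - 3*l - 4)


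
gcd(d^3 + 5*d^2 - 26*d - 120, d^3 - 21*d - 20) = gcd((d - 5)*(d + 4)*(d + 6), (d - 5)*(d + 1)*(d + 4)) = d^2 - d - 20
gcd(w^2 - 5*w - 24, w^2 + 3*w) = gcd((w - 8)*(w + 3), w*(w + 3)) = w + 3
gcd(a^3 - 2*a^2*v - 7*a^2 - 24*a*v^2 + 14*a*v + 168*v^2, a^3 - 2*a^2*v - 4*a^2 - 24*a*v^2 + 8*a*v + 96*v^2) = -a^2 + 2*a*v + 24*v^2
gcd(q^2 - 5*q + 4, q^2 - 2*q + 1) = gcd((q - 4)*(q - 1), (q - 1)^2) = q - 1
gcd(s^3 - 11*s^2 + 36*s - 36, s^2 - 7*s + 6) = s - 6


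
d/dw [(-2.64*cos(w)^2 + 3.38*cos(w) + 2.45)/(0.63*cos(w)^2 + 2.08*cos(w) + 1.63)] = (7.6206*cos(w)^2 + 11.6934*cos(w) - 0.413399999999998)*sin(w)/(0.3969*cos(w)^4 + 2.6208*cos(w)^3 + 6.3802*cos(w)^2 + 6.7808*cos(w) + 2.6569)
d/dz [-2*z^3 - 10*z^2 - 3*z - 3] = -6*z^2 - 20*z - 3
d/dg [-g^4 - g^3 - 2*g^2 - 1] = g*(-4*g^2 - 3*g - 4)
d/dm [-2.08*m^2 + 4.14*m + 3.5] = 4.14 - 4.16*m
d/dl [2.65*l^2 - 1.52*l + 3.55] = 5.3*l - 1.52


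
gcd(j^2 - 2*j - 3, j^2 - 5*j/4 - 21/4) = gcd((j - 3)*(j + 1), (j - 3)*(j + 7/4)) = j - 3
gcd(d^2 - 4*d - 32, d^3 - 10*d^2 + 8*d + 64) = d - 8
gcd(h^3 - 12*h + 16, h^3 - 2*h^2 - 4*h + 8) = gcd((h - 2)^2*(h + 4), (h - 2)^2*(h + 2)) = h^2 - 4*h + 4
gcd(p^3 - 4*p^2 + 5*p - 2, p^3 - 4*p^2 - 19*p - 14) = 1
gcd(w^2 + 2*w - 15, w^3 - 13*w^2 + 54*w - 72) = w - 3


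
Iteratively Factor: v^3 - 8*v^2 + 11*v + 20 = (v - 4)*(v^2 - 4*v - 5) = (v - 4)*(v + 1)*(v - 5)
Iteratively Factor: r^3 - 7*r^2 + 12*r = (r)*(r^2 - 7*r + 12) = r*(r - 4)*(r - 3)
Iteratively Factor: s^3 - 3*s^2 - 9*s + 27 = (s - 3)*(s^2 - 9) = (s - 3)*(s + 3)*(s - 3)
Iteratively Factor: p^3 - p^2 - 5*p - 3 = (p - 3)*(p^2 + 2*p + 1) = (p - 3)*(p + 1)*(p + 1)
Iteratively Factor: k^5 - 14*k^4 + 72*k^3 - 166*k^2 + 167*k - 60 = (k - 5)*(k^4 - 9*k^3 + 27*k^2 - 31*k + 12) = (k - 5)*(k - 4)*(k^3 - 5*k^2 + 7*k - 3) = (k - 5)*(k - 4)*(k - 1)*(k^2 - 4*k + 3) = (k - 5)*(k - 4)*(k - 1)^2*(k - 3)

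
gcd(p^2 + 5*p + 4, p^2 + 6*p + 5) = p + 1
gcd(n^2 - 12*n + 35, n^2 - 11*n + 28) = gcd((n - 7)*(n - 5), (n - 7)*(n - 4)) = n - 7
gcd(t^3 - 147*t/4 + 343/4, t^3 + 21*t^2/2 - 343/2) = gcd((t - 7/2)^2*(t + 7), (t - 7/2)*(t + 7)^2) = t^2 + 7*t/2 - 49/2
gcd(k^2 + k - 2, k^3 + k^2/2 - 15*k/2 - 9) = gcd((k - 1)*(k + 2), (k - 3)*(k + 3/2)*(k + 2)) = k + 2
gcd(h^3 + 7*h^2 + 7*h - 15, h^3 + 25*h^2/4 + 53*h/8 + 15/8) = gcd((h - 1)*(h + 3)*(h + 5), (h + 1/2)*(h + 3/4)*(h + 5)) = h + 5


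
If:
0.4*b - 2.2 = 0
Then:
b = 5.50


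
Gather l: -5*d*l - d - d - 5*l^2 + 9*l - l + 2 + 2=-2*d - 5*l^2 + l*(8 - 5*d) + 4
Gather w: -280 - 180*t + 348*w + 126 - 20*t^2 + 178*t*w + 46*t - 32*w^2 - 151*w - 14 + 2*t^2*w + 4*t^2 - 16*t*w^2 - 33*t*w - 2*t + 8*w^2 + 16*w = -16*t^2 - 136*t + w^2*(-16*t - 24) + w*(2*t^2 + 145*t + 213) - 168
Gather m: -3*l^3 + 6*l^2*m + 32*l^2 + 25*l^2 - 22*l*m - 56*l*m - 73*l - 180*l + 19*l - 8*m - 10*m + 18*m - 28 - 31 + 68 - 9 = -3*l^3 + 57*l^2 - 234*l + m*(6*l^2 - 78*l)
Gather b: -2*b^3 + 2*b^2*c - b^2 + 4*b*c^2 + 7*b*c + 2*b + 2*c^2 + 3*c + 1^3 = -2*b^3 + b^2*(2*c - 1) + b*(4*c^2 + 7*c + 2) + 2*c^2 + 3*c + 1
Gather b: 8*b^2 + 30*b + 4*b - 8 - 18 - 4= 8*b^2 + 34*b - 30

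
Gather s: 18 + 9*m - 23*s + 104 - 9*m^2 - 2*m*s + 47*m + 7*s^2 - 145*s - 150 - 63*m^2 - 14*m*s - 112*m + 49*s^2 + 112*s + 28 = -72*m^2 - 56*m + 56*s^2 + s*(-16*m - 56)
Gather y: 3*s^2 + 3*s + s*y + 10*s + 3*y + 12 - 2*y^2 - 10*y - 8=3*s^2 + 13*s - 2*y^2 + y*(s - 7) + 4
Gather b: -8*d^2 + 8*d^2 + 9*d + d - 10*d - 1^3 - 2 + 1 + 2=0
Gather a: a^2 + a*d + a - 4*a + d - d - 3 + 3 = a^2 + a*(d - 3)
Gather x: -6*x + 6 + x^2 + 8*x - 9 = x^2 + 2*x - 3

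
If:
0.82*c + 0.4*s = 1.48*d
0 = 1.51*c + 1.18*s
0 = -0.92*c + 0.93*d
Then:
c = 0.00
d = 0.00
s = 0.00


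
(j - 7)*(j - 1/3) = j^2 - 22*j/3 + 7/3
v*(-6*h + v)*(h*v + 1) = -6*h^2*v^2 + h*v^3 - 6*h*v + v^2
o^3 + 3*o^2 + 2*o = o*(o + 1)*(o + 2)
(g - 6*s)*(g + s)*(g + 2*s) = g^3 - 3*g^2*s - 16*g*s^2 - 12*s^3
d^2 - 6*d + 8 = (d - 4)*(d - 2)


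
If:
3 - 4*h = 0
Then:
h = 3/4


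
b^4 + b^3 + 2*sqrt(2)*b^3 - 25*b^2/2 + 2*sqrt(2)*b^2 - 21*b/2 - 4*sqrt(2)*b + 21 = (b - 1)*(b + 2)*(b - 3*sqrt(2)/2)*(b + 7*sqrt(2)/2)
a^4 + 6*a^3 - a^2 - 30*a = a*(a - 2)*(a + 3)*(a + 5)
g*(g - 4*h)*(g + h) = g^3 - 3*g^2*h - 4*g*h^2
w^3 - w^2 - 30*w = w*(w - 6)*(w + 5)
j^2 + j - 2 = (j - 1)*(j + 2)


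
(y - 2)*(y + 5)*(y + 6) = y^3 + 9*y^2 + 8*y - 60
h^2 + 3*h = h*(h + 3)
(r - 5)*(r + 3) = r^2 - 2*r - 15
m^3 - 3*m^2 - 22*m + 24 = (m - 6)*(m - 1)*(m + 4)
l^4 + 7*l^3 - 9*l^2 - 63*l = l*(l - 3)*(l + 3)*(l + 7)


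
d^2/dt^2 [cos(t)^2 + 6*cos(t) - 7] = -6*cos(t) - 2*cos(2*t)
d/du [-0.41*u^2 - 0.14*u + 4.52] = -0.82*u - 0.14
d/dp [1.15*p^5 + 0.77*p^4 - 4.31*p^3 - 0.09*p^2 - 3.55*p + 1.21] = 5.75*p^4 + 3.08*p^3 - 12.93*p^2 - 0.18*p - 3.55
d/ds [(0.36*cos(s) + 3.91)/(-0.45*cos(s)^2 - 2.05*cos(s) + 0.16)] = (0.162*sin(s)^2 - 3.519*cos(s) - 8.2351)*sin(s)/(0.45*cos(s)^2 + 2.05*cos(s) - 0.16)^2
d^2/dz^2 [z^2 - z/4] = 2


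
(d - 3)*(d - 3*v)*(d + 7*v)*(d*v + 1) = d^4*v + 4*d^3*v^2 - 3*d^3*v + d^3 - 21*d^2*v^3 - 12*d^2*v^2 + 4*d^2*v - 3*d^2 + 63*d*v^3 - 21*d*v^2 - 12*d*v + 63*v^2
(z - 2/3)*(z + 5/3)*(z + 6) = z^3 + 7*z^2 + 44*z/9 - 20/3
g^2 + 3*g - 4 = (g - 1)*(g + 4)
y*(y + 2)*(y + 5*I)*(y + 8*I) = y^4 + 2*y^3 + 13*I*y^3 - 40*y^2 + 26*I*y^2 - 80*y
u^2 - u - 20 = (u - 5)*(u + 4)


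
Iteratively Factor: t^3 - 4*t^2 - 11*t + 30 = (t + 3)*(t^2 - 7*t + 10) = (t - 5)*(t + 3)*(t - 2)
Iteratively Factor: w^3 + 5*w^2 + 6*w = (w)*(w^2 + 5*w + 6) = w*(w + 2)*(w + 3)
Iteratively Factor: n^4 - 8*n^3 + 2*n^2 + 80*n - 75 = (n - 5)*(n^3 - 3*n^2 - 13*n + 15) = (n - 5)*(n + 3)*(n^2 - 6*n + 5) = (n - 5)^2*(n + 3)*(n - 1)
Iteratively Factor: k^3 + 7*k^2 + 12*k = (k + 3)*(k^2 + 4*k) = k*(k + 3)*(k + 4)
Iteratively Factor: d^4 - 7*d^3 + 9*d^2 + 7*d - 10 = (d - 2)*(d^3 - 5*d^2 - d + 5) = (d - 2)*(d + 1)*(d^2 - 6*d + 5) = (d - 5)*(d - 2)*(d + 1)*(d - 1)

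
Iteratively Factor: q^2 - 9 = (q + 3)*(q - 3)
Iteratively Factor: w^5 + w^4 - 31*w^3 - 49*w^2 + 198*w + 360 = (w + 3)*(w^4 - 2*w^3 - 25*w^2 + 26*w + 120) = (w - 3)*(w + 3)*(w^3 + w^2 - 22*w - 40) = (w - 3)*(w + 2)*(w + 3)*(w^2 - w - 20) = (w - 5)*(w - 3)*(w + 2)*(w + 3)*(w + 4)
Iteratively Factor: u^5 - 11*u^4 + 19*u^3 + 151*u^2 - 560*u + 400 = (u - 5)*(u^4 - 6*u^3 - 11*u^2 + 96*u - 80) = (u - 5)*(u - 4)*(u^3 - 2*u^2 - 19*u + 20) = (u - 5)*(u - 4)*(u - 1)*(u^2 - u - 20) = (u - 5)^2*(u - 4)*(u - 1)*(u + 4)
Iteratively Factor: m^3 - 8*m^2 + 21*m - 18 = (m - 2)*(m^2 - 6*m + 9) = (m - 3)*(m - 2)*(m - 3)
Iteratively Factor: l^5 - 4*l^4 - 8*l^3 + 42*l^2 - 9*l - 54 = (l + 1)*(l^4 - 5*l^3 - 3*l^2 + 45*l - 54) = (l - 3)*(l + 1)*(l^3 - 2*l^2 - 9*l + 18) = (l - 3)*(l - 2)*(l + 1)*(l^2 - 9) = (l - 3)*(l - 2)*(l + 1)*(l + 3)*(l - 3)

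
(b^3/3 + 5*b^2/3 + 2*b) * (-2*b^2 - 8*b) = -2*b^5/3 - 6*b^4 - 52*b^3/3 - 16*b^2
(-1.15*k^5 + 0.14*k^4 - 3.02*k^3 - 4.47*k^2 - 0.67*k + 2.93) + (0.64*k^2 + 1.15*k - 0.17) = -1.15*k^5 + 0.14*k^4 - 3.02*k^3 - 3.83*k^2 + 0.48*k + 2.76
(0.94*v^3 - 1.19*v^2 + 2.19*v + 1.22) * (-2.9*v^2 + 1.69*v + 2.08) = -2.726*v^5 + 5.0396*v^4 - 6.4069*v^3 - 2.3121*v^2 + 6.617*v + 2.5376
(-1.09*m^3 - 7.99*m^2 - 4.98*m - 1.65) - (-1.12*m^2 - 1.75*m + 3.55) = -1.09*m^3 - 6.87*m^2 - 3.23*m - 5.2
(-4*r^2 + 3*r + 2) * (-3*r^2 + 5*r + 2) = 12*r^4 - 29*r^3 + r^2 + 16*r + 4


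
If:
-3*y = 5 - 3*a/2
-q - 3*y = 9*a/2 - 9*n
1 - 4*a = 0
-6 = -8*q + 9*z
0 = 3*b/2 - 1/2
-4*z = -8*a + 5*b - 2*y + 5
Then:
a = 1/4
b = 1/3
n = -631/1152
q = -183/128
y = -37/24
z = -31/16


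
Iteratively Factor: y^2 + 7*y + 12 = (y + 3)*(y + 4)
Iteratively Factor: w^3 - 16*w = (w - 4)*(w^2 + 4*w) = w*(w - 4)*(w + 4)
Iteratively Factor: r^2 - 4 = (r + 2)*(r - 2)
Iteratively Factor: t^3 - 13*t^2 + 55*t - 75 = (t - 3)*(t^2 - 10*t + 25) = (t - 5)*(t - 3)*(t - 5)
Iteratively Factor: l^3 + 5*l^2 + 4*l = (l + 1)*(l^2 + 4*l) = (l + 1)*(l + 4)*(l)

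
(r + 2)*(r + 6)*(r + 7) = r^3 + 15*r^2 + 68*r + 84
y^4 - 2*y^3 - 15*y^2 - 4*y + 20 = (y - 5)*(y - 1)*(y + 2)^2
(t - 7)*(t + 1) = t^2 - 6*t - 7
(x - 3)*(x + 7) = x^2 + 4*x - 21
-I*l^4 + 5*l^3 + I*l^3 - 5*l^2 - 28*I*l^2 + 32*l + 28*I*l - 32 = (l - 4*I)*(l + I)*(l + 8*I)*(-I*l + I)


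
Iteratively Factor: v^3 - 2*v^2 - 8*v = (v)*(v^2 - 2*v - 8) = v*(v + 2)*(v - 4)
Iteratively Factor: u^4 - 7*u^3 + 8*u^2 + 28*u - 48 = (u - 3)*(u^3 - 4*u^2 - 4*u + 16) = (u - 3)*(u + 2)*(u^2 - 6*u + 8) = (u - 3)*(u - 2)*(u + 2)*(u - 4)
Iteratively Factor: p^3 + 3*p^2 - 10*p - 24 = (p + 2)*(p^2 + p - 12) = (p - 3)*(p + 2)*(p + 4)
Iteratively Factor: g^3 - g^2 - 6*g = (g + 2)*(g^2 - 3*g) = g*(g + 2)*(g - 3)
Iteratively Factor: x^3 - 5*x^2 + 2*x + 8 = (x - 4)*(x^2 - x - 2) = (x - 4)*(x + 1)*(x - 2)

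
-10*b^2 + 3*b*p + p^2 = (-2*b + p)*(5*b + p)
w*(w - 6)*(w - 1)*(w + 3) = w^4 - 4*w^3 - 15*w^2 + 18*w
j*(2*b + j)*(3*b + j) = 6*b^2*j + 5*b*j^2 + j^3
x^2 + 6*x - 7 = (x - 1)*(x + 7)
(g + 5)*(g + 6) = g^2 + 11*g + 30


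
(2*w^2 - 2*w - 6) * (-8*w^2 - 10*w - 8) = -16*w^4 - 4*w^3 + 52*w^2 + 76*w + 48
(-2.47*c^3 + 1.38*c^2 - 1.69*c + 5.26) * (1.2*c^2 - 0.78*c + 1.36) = -2.964*c^5 + 3.5826*c^4 - 6.4636*c^3 + 9.507*c^2 - 6.4012*c + 7.1536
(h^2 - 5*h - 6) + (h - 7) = h^2 - 4*h - 13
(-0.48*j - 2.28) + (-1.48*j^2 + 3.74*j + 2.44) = -1.48*j^2 + 3.26*j + 0.16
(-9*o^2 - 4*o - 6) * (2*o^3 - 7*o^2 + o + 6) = -18*o^5 + 55*o^4 + 7*o^3 - 16*o^2 - 30*o - 36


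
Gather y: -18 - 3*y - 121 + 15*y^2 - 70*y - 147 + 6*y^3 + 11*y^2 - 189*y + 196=6*y^3 + 26*y^2 - 262*y - 90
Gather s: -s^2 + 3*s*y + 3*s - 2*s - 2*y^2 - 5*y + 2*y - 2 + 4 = -s^2 + s*(3*y + 1) - 2*y^2 - 3*y + 2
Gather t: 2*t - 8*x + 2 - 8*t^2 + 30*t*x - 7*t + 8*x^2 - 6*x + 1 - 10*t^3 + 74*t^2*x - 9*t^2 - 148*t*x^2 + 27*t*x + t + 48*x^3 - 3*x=-10*t^3 + t^2*(74*x - 17) + t*(-148*x^2 + 57*x - 4) + 48*x^3 + 8*x^2 - 17*x + 3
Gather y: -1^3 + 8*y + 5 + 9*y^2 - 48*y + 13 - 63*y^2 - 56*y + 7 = -54*y^2 - 96*y + 24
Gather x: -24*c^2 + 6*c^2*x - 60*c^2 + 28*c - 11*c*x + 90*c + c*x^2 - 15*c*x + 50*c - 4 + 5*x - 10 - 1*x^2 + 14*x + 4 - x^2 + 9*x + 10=-84*c^2 + 168*c + x^2*(c - 2) + x*(6*c^2 - 26*c + 28)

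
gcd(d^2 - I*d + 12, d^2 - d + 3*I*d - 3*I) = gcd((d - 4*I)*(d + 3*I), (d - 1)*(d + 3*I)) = d + 3*I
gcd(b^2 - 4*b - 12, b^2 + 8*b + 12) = b + 2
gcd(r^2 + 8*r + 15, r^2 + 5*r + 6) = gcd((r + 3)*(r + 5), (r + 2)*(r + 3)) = r + 3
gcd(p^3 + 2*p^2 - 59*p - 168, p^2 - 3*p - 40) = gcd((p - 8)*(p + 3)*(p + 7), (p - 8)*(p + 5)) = p - 8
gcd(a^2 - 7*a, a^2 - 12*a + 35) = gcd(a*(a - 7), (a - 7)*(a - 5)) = a - 7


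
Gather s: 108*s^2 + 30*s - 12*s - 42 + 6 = 108*s^2 + 18*s - 36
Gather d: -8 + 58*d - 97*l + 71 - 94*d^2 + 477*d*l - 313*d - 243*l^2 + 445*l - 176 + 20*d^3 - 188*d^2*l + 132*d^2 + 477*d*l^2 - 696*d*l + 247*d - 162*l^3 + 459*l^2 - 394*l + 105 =20*d^3 + d^2*(38 - 188*l) + d*(477*l^2 - 219*l - 8) - 162*l^3 + 216*l^2 - 46*l - 8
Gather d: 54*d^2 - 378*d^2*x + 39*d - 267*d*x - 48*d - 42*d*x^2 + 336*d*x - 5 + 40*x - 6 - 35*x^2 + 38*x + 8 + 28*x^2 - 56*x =d^2*(54 - 378*x) + d*(-42*x^2 + 69*x - 9) - 7*x^2 + 22*x - 3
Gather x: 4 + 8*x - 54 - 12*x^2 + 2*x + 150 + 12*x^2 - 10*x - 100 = 0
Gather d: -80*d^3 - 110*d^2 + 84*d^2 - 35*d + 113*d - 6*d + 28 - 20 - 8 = -80*d^3 - 26*d^2 + 72*d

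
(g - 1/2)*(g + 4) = g^2 + 7*g/2 - 2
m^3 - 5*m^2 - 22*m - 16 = (m - 8)*(m + 1)*(m + 2)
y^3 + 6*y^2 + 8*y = y*(y + 2)*(y + 4)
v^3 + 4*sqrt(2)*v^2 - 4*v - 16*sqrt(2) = (v - 2)*(v + 2)*(v + 4*sqrt(2))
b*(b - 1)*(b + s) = b^3 + b^2*s - b^2 - b*s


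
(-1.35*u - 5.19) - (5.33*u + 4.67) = -6.68*u - 9.86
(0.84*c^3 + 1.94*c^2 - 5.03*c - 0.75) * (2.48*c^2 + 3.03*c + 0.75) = 2.0832*c^5 + 7.3564*c^4 - 5.9662*c^3 - 15.6459*c^2 - 6.045*c - 0.5625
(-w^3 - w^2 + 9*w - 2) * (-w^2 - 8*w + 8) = w^5 + 9*w^4 - 9*w^3 - 78*w^2 + 88*w - 16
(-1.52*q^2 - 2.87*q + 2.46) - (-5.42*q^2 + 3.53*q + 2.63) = 3.9*q^2 - 6.4*q - 0.17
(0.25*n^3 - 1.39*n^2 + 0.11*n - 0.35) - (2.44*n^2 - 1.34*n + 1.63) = 0.25*n^3 - 3.83*n^2 + 1.45*n - 1.98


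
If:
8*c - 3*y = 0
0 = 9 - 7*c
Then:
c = 9/7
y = 24/7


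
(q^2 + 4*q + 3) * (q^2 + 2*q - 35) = q^4 + 6*q^3 - 24*q^2 - 134*q - 105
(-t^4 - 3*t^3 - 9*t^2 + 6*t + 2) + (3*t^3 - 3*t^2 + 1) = -t^4 - 12*t^2 + 6*t + 3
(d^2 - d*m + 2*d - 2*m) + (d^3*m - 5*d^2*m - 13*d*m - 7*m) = d^3*m - 5*d^2*m + d^2 - 14*d*m + 2*d - 9*m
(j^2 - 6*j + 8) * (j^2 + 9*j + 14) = j^4 + 3*j^3 - 32*j^2 - 12*j + 112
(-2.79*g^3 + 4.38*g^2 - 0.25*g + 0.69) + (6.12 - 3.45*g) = -2.79*g^3 + 4.38*g^2 - 3.7*g + 6.81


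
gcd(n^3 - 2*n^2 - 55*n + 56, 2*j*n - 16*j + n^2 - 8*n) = n - 8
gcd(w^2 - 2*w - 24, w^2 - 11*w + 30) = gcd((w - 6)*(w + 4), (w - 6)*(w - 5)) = w - 6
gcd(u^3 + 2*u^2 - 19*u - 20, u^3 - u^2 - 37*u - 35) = u^2 + 6*u + 5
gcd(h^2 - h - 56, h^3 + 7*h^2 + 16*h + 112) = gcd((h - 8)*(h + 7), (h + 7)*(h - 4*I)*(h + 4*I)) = h + 7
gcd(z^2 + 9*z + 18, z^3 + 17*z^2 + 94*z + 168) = z + 6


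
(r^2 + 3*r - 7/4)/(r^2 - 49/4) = (2*r - 1)/(2*r - 7)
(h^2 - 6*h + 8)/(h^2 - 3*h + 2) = (h - 4)/(h - 1)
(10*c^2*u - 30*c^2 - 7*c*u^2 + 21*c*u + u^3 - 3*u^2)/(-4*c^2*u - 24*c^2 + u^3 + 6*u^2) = (-5*c*u + 15*c + u^2 - 3*u)/(2*c*u + 12*c + u^2 + 6*u)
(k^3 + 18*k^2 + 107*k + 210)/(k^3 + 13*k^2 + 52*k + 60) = (k + 7)/(k + 2)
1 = 1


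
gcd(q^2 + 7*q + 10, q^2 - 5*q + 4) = 1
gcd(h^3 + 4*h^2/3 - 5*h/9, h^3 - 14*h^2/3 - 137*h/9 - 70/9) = h + 5/3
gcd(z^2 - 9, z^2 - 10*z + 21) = z - 3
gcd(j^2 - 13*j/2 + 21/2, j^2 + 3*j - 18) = j - 3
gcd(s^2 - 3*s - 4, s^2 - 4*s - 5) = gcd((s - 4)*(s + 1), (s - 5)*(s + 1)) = s + 1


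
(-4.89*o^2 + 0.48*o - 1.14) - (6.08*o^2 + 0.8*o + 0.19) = -10.97*o^2 - 0.32*o - 1.33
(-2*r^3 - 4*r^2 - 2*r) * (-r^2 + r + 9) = 2*r^5 + 2*r^4 - 20*r^3 - 38*r^2 - 18*r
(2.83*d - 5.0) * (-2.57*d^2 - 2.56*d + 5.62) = -7.2731*d^3 + 5.6052*d^2 + 28.7046*d - 28.1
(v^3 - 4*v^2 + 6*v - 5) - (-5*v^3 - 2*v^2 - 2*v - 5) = 6*v^3 - 2*v^2 + 8*v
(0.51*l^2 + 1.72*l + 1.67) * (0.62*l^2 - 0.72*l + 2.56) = 0.3162*l^4 + 0.6992*l^3 + 1.1026*l^2 + 3.2008*l + 4.2752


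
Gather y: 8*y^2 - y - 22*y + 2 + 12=8*y^2 - 23*y + 14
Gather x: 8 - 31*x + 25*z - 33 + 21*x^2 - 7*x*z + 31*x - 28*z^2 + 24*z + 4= 21*x^2 - 7*x*z - 28*z^2 + 49*z - 21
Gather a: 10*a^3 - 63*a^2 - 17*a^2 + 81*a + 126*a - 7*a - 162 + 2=10*a^3 - 80*a^2 + 200*a - 160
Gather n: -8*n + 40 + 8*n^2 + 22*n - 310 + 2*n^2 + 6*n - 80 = 10*n^2 + 20*n - 350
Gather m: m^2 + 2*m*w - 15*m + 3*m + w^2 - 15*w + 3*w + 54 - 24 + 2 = m^2 + m*(2*w - 12) + w^2 - 12*w + 32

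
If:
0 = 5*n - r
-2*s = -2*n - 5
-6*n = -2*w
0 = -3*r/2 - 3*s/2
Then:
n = -5/12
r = -25/12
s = 25/12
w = -5/4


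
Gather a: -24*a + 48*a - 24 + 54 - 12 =24*a + 18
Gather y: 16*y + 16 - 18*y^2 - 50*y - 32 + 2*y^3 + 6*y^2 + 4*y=2*y^3 - 12*y^2 - 30*y - 16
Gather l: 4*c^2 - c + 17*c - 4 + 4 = 4*c^2 + 16*c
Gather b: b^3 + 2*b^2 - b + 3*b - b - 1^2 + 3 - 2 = b^3 + 2*b^2 + b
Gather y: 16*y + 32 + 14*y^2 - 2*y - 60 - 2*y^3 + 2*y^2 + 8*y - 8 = -2*y^3 + 16*y^2 + 22*y - 36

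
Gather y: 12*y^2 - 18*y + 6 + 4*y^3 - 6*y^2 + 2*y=4*y^3 + 6*y^2 - 16*y + 6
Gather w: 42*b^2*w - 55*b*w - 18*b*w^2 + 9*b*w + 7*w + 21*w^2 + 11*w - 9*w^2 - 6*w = w^2*(12 - 18*b) + w*(42*b^2 - 46*b + 12)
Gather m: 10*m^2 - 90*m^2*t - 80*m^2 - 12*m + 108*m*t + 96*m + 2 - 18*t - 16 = m^2*(-90*t - 70) + m*(108*t + 84) - 18*t - 14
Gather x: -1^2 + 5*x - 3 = 5*x - 4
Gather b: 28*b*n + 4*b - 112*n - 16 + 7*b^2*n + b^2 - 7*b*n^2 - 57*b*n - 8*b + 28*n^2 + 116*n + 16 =b^2*(7*n + 1) + b*(-7*n^2 - 29*n - 4) + 28*n^2 + 4*n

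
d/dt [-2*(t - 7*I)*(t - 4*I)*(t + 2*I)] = -6*t^2 + 36*I*t + 12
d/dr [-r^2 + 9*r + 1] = 9 - 2*r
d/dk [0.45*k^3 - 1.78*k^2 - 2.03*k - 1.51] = 1.35*k^2 - 3.56*k - 2.03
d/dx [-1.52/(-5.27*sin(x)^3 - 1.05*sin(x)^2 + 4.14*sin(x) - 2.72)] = (-24.0312*sin(x)^2 - 3.192*sin(x) + 6.2928)*cos(x)/(5.27*sin(x)^3 + 1.05*sin(x)^2 - 4.14*sin(x) + 2.72)^2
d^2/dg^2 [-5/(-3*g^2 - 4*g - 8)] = 10*(-9*g^2 - 12*g + 4*(3*g + 2)^2 - 24)/(3*g^2 + 4*g + 8)^3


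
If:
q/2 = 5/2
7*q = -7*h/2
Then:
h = -10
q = 5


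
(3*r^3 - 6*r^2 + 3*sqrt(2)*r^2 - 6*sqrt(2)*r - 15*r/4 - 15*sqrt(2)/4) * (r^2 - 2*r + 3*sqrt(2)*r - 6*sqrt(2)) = 3*r^5 - 12*r^4 + 12*sqrt(2)*r^4 - 48*sqrt(2)*r^3 + 105*r^3/4 - 129*r^2/2 + 33*sqrt(2)*r^2 + 30*sqrt(2)*r + 99*r/2 + 45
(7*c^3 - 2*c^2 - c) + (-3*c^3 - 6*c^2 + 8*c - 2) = 4*c^3 - 8*c^2 + 7*c - 2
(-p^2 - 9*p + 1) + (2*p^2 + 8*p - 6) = p^2 - p - 5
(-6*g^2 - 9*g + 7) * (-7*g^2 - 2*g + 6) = 42*g^4 + 75*g^3 - 67*g^2 - 68*g + 42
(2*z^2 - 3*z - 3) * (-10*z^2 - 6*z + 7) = -20*z^4 + 18*z^3 + 62*z^2 - 3*z - 21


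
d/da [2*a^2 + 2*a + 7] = 4*a + 2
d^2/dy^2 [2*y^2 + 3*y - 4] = 4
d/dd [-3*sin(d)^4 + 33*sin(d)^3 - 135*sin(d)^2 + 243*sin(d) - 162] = 3*(9 - 4*sin(d))*(sin(d) - 3)^2*cos(d)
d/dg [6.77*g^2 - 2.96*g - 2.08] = 13.54*g - 2.96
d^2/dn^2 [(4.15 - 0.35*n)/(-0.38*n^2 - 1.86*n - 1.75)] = ((1.852 - 0.798*n)*(0.38*n^2 + 1.86*n + 1.75) + (0.35*n - 4.15)*(0.76*n + 1.86)*(1.52*n + 3.72))/(0.38*n^2 + 1.86*n + 1.75)^3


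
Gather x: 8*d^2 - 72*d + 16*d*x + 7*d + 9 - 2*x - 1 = 8*d^2 - 65*d + x*(16*d - 2) + 8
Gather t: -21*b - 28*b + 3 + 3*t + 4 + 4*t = -49*b + 7*t + 7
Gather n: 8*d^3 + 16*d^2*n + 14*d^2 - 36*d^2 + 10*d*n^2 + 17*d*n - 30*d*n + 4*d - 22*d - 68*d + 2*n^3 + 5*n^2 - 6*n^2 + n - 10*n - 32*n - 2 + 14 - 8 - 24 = 8*d^3 - 22*d^2 - 86*d + 2*n^3 + n^2*(10*d - 1) + n*(16*d^2 - 13*d - 41) - 20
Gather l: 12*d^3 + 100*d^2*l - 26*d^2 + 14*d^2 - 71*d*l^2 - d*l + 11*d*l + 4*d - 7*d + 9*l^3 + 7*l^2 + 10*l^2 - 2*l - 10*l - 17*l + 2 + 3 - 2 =12*d^3 - 12*d^2 - 3*d + 9*l^3 + l^2*(17 - 71*d) + l*(100*d^2 + 10*d - 29) + 3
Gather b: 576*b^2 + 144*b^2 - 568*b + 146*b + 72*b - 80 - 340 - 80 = 720*b^2 - 350*b - 500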